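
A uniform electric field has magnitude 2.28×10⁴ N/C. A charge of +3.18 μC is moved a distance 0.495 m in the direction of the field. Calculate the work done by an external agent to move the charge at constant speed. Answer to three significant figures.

The potential change for a displacement 0.495 m in the direction of the field is ΔV = −Ed = -1.13×10⁴ V.
W_ext = qΔV = -0.0359 J.

-0.0359 J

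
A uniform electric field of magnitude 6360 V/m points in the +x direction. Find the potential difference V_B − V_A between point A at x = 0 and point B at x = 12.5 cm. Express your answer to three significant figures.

-795 V

In a uniform field, potential decreases in the direction of E: V_B − V_A = −E·Δx.
V_B − V_A = −(6360 V/m)(0.125 m) = -795 V.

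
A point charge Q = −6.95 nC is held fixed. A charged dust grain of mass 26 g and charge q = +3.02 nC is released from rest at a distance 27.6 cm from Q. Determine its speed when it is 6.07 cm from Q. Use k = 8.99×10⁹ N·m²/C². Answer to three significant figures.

0.0137 m/s

Only the electrostatic force acts, so mechanical energy is conserved: ½mv² = U₁ − U₂ = kQq(1/r₁ − 1/r₂).
U₁ − U₂ = (8.99×10⁹ N·m²/C²)(-6.95×10⁻⁹ C)(3.02×10⁻⁹ C)(1/0.276 − 1/0.0607) = 2.42×10⁻⁶ J.
v = √(2·2.42×10⁻⁶/0.0260) = 0.0137 m/s.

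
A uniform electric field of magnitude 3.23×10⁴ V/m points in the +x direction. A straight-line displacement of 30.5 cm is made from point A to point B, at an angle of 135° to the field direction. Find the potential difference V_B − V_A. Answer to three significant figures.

6970 V

Only the component of displacement along E changes the potential: ΔV = −E·d·cosθ.
ΔV = −(3.23×10⁴ V/m)(0.305 m)cos135° = 6970 V.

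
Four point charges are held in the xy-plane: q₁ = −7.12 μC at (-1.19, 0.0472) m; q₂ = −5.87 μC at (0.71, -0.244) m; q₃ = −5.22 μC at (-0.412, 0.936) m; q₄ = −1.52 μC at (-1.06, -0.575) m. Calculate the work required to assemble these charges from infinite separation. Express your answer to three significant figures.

The work to assemble the configuration equals its total potential energy, U = Σ kqᵢqⱼ/rᵢⱼ over all pairs.
Pair separations: r₁₂ = 1.92 m, r₁₃ = 1.18 m, r₁₄ = 0.636 m, r₂₃ = 1.63 m, r₂₄ = 1.80 m, r₃₄ = 1.64 m.
Summing all 6 pair terms gives U = 0.889 J.

0.889 J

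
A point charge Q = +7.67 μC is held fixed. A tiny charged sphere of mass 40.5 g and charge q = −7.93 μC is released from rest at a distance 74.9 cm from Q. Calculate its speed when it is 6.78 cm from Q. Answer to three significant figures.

Only the electrostatic force acts, so mechanical energy is conserved: ½mv² = U₁ − U₂ = kQq(1/r₁ − 1/r₂).
U₁ − U₂ = (8.99×10⁹ N·m²/C²)(7.67×10⁻⁶ C)(-7.93×10⁻⁶ C)(1/0.749 − 1/0.0678) = 7.33 J.
v = √(2·7.33/0.0405) = 19.0 m/s.

19.0 m/s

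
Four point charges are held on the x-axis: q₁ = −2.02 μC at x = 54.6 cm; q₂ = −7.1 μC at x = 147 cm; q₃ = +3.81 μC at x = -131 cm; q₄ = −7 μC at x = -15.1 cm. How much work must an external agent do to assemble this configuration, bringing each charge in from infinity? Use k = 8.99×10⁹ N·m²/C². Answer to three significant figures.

0.266 J

The work to assemble the configuration equals its total potential energy, U = Σ kqᵢqⱼ/rᵢⱼ over all pairs.
Pair separations: r₁₂ = 0.924 m, r₁₃ = 1.86 m, r₁₄ = 0.697 m, r₂₃ = 2.78 m, r₂₄ = 1.62 m, r₃₄ = 1.16 m.
Summing all 6 pair terms gives U = 0.266 J.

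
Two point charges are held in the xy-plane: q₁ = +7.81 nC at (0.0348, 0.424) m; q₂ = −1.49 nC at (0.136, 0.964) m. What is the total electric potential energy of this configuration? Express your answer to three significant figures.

-1.90×10⁻⁷ J

The work to assemble the configuration equals its total potential energy, U = Σ kqᵢqⱼ/rᵢⱼ over all pairs.
Pair separations: r₁₂ = 0.549 m.
U = (-1.90×10⁻⁷) = -1.90×10⁻⁷ J.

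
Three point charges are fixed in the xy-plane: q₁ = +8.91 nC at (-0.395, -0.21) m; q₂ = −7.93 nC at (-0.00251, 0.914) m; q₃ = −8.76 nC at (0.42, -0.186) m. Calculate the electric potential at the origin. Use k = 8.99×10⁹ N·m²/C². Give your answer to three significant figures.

The total potential is the scalar sum of each charge's contribution, V = Σ kqᵢ/rᵢ.
Distances from the field point to each charge: r₁ = 0.447 m, r₂ = 0.914 m, r₃ = 0.459 m.
V = k[(8.91×10⁻⁹)/(0.447) + (-7.93×10⁻⁹)/(0.914) + (-8.76×10⁻⁹)/(0.459)] = -70.4 V.

-70.4 V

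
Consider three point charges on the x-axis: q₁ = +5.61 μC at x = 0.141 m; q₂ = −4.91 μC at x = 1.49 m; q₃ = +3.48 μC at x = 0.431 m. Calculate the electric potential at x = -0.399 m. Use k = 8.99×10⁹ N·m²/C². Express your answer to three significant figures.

1.08×10⁵ V

The total potential is the scalar sum of each charge's contribution, V = Σ kqᵢ/rᵢ.
Distances from the field point to each charge: r₁ = 0.540 m, r₂ = 1.89 m, r₃ = 0.830 m.
V = k[(5.61×10⁻⁶)/(0.540) + (-4.91×10⁻⁶)/(1.89) + (3.48×10⁻⁶)/(0.830)] = 1.08×10⁵ V.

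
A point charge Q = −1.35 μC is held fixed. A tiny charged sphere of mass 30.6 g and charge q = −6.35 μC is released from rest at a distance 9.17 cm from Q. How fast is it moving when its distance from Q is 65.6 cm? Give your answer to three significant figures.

Only the electrostatic force acts, so mechanical energy is conserved: ½mv² = U₁ − U₂ = kQq(1/r₁ − 1/r₂).
U₁ − U₂ = (8.99×10⁹ N·m²/C²)(-1.35×10⁻⁶ C)(-6.35×10⁻⁶ C)(1/0.0917 − 1/0.656) = 0.723 J.
v = √(2·0.723/0.0306) = 6.87 m/s.

6.87 m/s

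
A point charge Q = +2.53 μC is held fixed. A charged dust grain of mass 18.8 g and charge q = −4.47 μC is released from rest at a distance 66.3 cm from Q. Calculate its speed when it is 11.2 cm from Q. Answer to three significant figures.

Only the electrostatic force acts, so mechanical energy is conserved: ½mv² = U₁ − U₂ = kQq(1/r₁ − 1/r₂).
U₁ − U₂ = (8.99×10⁹ N·m²/C²)(2.53×10⁻⁶ C)(-4.47×10⁻⁶ C)(1/0.663 − 1/0.112) = 0.754 J.
v = √(2·0.754/0.0188) = 8.96 m/s.

8.96 m/s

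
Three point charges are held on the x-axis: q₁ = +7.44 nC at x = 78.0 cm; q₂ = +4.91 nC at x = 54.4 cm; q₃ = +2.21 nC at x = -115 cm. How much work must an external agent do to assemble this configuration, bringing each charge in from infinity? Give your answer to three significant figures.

1.53×10⁻⁶ J

The work to assemble the configuration equals its total potential energy, U = Σ kqᵢqⱼ/rᵢⱼ over all pairs.
Pair separations: r₁₂ = 0.236 m, r₁₃ = 1.93 m, r₂₃ = 1.69 m.
U = (1.39×10⁻⁶) + (7.66×10⁻⁸) + (5.76×10⁻⁸) = 1.53×10⁻⁶ J.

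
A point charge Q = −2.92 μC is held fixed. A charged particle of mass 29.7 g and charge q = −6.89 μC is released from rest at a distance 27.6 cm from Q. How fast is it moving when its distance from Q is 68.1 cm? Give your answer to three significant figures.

5.12 m/s

Only the electrostatic force acts, so mechanical energy is conserved: ½mv² = U₁ − U₂ = kQq(1/r₁ − 1/r₂).
U₁ − U₂ = (8.99×10⁹ N·m²/C²)(-2.92×10⁻⁶ C)(-6.89×10⁻⁶ C)(1/0.276 − 1/0.681) = 0.390 J.
v = √(2·0.390/0.0297) = 5.12 m/s.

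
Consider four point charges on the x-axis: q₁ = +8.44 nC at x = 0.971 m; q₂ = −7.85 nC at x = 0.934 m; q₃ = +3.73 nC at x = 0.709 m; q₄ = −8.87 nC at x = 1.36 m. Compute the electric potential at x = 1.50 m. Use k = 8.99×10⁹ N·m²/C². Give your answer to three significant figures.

-508 V

The total potential is the scalar sum of each charge's contribution, V = Σ kqᵢ/rᵢ.
Distances from the field point to each charge: r₁ = 0.529 m, r₂ = 0.566 m, r₃ = 0.791 m, r₄ = 0.140 m.
V = k[(8.44×10⁻⁹)/(0.529) + (-7.85×10⁻⁹)/(0.566) + (3.73×10⁻⁹)/(0.791) + (-8.87×10⁻⁹)/(0.140)] = -508 V.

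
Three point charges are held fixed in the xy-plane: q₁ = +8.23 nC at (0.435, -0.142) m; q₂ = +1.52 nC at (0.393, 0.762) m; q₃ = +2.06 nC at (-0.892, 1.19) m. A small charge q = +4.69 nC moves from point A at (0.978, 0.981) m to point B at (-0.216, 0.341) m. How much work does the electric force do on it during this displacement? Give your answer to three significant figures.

The work done by the electric force is W_field = −ΔU = −q(V_B − V_A) = q(V_A − V_B).
At A: distances to the source charges are 1.25 m, 0.625 m, 1.88 m; V_A = Σ kqᵢ/rᵢ = 91.0 V.
At B: distances to the source charges are 0.811 m, 0.740 m, 1.09 m; V_B = Σ kqᵢ/rᵢ = 127 V.
ΔV = V_B − V_A = 35.8 V.
W_field = −qΔV = −(4.69×10⁻⁹ C)(35.8 V) = -1.68×10⁻⁷ J.

-1.68×10⁻⁷ J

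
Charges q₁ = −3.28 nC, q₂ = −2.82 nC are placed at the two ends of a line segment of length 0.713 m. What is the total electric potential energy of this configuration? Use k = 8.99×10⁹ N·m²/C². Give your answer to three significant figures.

1.17×10⁻⁷ J

The work to assemble the configuration equals its total potential energy, U = Σ kqᵢqⱼ/rᵢⱼ over all pairs.
The separation is r = 0.713 m.
U = (1.17×10⁻⁷) = 1.17×10⁻⁷ J.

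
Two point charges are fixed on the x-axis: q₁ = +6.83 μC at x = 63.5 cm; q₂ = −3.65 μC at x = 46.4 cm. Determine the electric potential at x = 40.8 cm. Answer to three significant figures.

Electric potential is a scalar, so the contributions from each charge add algebraically: V = Σ kqᵢ/rᵢ.
Distances from the field point to each charge: r₁ = 0.227 m, r₂ = 0.0560 m.
V = k[(6.83×10⁻⁶)/(0.227) + (-3.65×10⁻⁶)/(0.0560)] = -3.15×10⁵ V.

-3.15×10⁵ V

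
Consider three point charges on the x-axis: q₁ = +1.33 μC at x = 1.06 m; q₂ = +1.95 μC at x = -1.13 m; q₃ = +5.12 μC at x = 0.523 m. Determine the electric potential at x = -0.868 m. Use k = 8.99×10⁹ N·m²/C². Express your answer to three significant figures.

Electric potential is a scalar, so the contributions from each charge add algebraically: V = Σ kqᵢ/rᵢ.
Distances from the field point to each charge: r₁ = 1.93 m, r₂ = 0.262 m, r₃ = 1.39 m.
V = k[(1.33×10⁻⁶)/(1.93) + (1.95×10⁻⁶)/(0.262) + (5.12×10⁻⁶)/(1.39)] = 1.06×10⁵ V.

1.06×10⁵ V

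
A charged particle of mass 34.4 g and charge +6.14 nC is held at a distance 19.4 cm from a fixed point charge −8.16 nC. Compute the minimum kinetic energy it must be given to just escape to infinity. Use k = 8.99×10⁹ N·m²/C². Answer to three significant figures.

2.32×10⁻⁶ J

To just escape, total mechanical energy must reach zero at infinity: ½mv²_min + U = 0, so ½mv²_min = −U = |kQq|/r.
|U| = |kQq|/r = (8.99×10⁹ N·m²/C²)(8.16×10⁻⁹)(6.14×10⁻⁹)/(0.194) = 2.32×10⁻⁶ J.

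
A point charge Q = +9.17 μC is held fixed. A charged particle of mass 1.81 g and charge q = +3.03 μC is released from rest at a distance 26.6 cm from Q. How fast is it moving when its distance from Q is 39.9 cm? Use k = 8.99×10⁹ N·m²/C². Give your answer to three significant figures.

18.6 m/s

Only the electrostatic force acts, so mechanical energy is conserved: ½mv² = U₁ − U₂ = kQq(1/r₁ − 1/r₂).
U₁ − U₂ = (8.99×10⁹ N·m²/C²)(9.17×10⁻⁶ C)(3.03×10⁻⁶ C)(1/0.266 − 1/0.399) = 0.313 J.
v = √(2·0.313/1.81×10⁻³) = 18.6 m/s.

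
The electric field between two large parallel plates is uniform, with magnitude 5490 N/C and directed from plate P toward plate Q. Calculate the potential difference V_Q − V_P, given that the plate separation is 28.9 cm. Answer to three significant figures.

In a uniform field, potential decreases in the direction of E: ΔV = −E·d for a displacement d parallel to E.
Going from P to Q is a displacement of 28.9 cm along the field, so V_Q − V_P = −Ed = -1590 V.

-1590 V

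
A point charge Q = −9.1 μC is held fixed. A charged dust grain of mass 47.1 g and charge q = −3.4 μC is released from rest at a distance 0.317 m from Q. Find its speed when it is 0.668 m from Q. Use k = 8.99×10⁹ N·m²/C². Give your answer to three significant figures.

4.42 m/s

Only the electrostatic force acts, so mechanical energy is conserved: ½mv² = U₁ − U₂ = kQq(1/r₁ − 1/r₂).
U₁ − U₂ = (8.99×10⁹ N·m²/C²)(-9.10×10⁻⁶ C)(-3.40×10⁻⁶ C)(1/0.317 − 1/0.668) = 0.461 J.
v = √(2·0.461/0.0471) = 4.42 m/s.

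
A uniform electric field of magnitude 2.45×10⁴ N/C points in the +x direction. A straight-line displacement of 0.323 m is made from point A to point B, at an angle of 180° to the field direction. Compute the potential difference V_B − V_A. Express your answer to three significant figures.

7910 V

Only the component of displacement along E changes the potential: ΔV = −E·d·cosθ.
ΔV = −(2.45×10⁴ V/m)(0.323 m)cos180° = 7910 V.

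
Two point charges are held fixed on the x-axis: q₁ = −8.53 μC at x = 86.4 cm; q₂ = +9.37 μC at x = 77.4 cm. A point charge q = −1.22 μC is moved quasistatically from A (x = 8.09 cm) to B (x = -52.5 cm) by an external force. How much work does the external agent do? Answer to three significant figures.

0.0170 J

For quasistatic motion the external work equals the change in potential energy: W_ext = qΔV = q(V_B − V_A).
At A: distances to the source charges are 0.783 m, 0.693 m; V_A = Σ kqᵢ/rᵢ = 2.36×10⁴ V.
At B: distances to the source charges are 1.39 m, 1.30 m; V_B = Σ kqᵢ/rᵢ = 9640 V.
ΔV = V_B − V_A = -1.40×10⁴ V.
W_ext = qΔV = (-1.22×10⁻⁶ C)(-1.40×10⁴ V) = 0.0170 J.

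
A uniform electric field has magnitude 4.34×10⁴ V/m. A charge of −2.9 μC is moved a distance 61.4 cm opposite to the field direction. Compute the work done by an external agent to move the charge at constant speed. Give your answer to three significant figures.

The potential change for a displacement 61.4 cm opposite to the field direction is ΔV = +Ed = 2.66×10⁴ V.
W_ext = qΔV = -0.0773 J.

-0.0773 J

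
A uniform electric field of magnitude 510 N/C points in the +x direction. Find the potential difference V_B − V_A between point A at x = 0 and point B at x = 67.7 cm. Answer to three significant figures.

In a uniform field, potential decreases in the direction of E: V_B − V_A = −E·Δx.
V_B − V_A = −(510 V/m)(0.677 m) = -345 V.

-345 V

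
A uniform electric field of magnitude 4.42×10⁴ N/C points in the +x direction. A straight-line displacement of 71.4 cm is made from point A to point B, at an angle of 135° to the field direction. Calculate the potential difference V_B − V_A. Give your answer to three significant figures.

Only the component of displacement along E changes the potential: ΔV = −E·d·cosθ.
ΔV = −(4.42×10⁴ V/m)(0.714 m)cos135° = 2.23×10⁴ V.

2.23×10⁴ V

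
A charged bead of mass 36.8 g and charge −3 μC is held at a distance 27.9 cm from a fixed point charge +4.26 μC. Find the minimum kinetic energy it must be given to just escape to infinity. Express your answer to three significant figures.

0.412 J

To just escape, total mechanical energy must reach zero at infinity: ½mv²_min + U = 0, so ½mv²_min = −U = |kQq|/r.
|U| = |kQq|/r = (8.99×10⁹ N·m²/C²)(4.26×10⁻⁶)(3.00×10⁻⁶)/(0.279) = 0.412 J.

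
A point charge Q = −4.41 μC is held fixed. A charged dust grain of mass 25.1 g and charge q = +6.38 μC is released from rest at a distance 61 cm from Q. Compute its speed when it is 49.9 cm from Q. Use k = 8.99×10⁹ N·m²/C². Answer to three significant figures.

2.71 m/s

Only the electrostatic force acts, so mechanical energy is conserved: ½mv² = U₁ − U₂ = kQq(1/r₁ − 1/r₂).
U₁ − U₂ = (8.99×10⁹ N·m²/C²)(-4.41×10⁻⁶ C)(6.38×10⁻⁶ C)(1/0.610 − 1/0.499) = 0.0922 J.
v = √(2·0.0922/0.0251) = 2.71 m/s.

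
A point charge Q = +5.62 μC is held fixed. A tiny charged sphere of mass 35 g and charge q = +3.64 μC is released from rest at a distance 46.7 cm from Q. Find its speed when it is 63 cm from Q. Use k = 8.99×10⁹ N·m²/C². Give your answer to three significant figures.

2.41 m/s

Only the electrostatic force acts, so mechanical energy is conserved: ½mv² = U₁ − U₂ = kQq(1/r₁ − 1/r₂).
U₁ − U₂ = (8.99×10⁹ N·m²/C²)(5.62×10⁻⁶ C)(3.64×10⁻⁶ C)(1/0.467 − 1/0.630) = 0.102 J.
v = √(2·0.102/0.0350) = 2.41 m/s.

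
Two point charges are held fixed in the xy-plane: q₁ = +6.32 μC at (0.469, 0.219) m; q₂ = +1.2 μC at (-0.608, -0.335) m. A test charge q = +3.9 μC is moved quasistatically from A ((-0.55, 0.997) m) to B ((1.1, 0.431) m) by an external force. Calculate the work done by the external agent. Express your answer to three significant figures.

0.151 J

For quasistatic motion the external work equals the change in potential energy: W_ext = qΔV = q(V_B − V_A).
At A: distances to the source charges are 1.28 m, 1.33 m; V_A = Σ kqᵢ/rᵢ = 5.24×10⁴ V.
At B: distances to the source charges are 0.666 m, 1.87 m; V_B = Σ kqᵢ/rᵢ = 9.11×10⁴ V.
ΔV = V_B − V_A = 3.87×10⁴ V.
W_ext = qΔV = (3.90×10⁻⁶ C)(3.87×10⁴ V) = 0.151 J.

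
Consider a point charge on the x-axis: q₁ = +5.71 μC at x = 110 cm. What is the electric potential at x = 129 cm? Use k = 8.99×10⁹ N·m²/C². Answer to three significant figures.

Electric potential is a scalar, so the contributions from each charge add algebraically: V = Σ kqᵢ/rᵢ.
V = k[(5.71×10⁻⁶)/(0.190)] = 2.70×10⁵ V.

2.70×10⁵ V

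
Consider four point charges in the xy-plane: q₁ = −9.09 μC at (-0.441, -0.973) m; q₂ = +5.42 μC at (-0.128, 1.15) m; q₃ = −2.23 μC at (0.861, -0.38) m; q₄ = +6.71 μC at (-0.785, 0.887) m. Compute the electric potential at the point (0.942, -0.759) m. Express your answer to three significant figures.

The total potential is the scalar sum of each charge's contribution, V = Σ kqᵢ/rᵢ.
Distances from the field point to each charge: r₁ = 1.40 m, r₂ = 2.19 m, r₃ = 0.388 m, r₄ = 2.39 m.
V = k[(-9.09×10⁻⁶)/(1.40) + (5.42×10⁻⁶)/(2.19) + (-2.23×10⁻⁶)/(0.388) + (6.71×10⁻⁶)/(2.39)] = -6.26×10⁴ V.

-6.26×10⁴ V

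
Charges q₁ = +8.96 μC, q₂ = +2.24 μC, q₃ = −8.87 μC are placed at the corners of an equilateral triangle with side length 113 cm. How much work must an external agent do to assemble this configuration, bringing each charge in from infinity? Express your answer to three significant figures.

-0.631 J

The work to assemble the configuration equals its total potential energy, U = Σ kqᵢqⱼ/rᵢⱼ over all pairs.
All three pair separations equal the side length, 1.13 m.
U = (0.160) + (-0.632) + (-0.158) = -0.631 J.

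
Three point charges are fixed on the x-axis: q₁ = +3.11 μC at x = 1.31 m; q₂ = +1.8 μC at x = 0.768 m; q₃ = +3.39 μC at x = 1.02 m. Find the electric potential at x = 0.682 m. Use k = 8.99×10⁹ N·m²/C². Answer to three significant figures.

3.23×10⁵ V

The total potential is the scalar sum of each charge's contribution, V = Σ kqᵢ/rᵢ.
Distances from the field point to each charge: r₁ = 0.628 m, r₂ = 0.0860 m, r₃ = 0.338 m.
V = k[(3.11×10⁻⁶)/(0.628) + (1.80×10⁻⁶)/(0.0860) + (3.39×10⁻⁶)/(0.338)] = 3.23×10⁵ V.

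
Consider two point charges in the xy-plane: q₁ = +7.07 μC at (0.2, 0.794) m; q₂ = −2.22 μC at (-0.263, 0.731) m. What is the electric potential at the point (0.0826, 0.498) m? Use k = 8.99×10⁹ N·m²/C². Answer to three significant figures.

1.52×10⁵ V

The total potential is the scalar sum of each charge's contribution, V = Σ kqᵢ/rᵢ.
Distances from the field point to each charge: r₁ = 0.318 m, r₂ = 0.417 m.
V = k[(7.07×10⁻⁶)/(0.318) + (-2.22×10⁻⁶)/(0.417)] = 1.52×10⁵ V.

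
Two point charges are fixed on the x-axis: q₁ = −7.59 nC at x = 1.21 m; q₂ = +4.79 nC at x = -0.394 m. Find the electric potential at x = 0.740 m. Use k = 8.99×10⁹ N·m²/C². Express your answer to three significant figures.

-107 V

Electric potential is a scalar, so the contributions from each charge add algebraically: V = Σ kqᵢ/rᵢ.
Distances from the field point to each charge: r₁ = 0.470 m, r₂ = 1.13 m.
V = k[(-7.59×10⁻⁹)/(0.470) + (4.79×10⁻⁹)/(1.13)] = -107 V.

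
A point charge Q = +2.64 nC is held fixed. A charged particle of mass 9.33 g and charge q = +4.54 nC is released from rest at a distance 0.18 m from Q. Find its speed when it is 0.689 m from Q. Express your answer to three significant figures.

Only the electrostatic force acts, so mechanical energy is conserved: ½mv² = U₁ − U₂ = kQq(1/r₁ − 1/r₂).
U₁ − U₂ = (8.99×10⁹ N·m²/C²)(2.64×10⁻⁹ C)(4.54×10⁻⁹ C)(1/0.180 − 1/0.689) = 4.42×10⁻⁷ J.
v = √(2·4.42×10⁻⁷/9.33×10⁻³) = 9.74×10⁻³ m/s.

9.74×10⁻³ m/s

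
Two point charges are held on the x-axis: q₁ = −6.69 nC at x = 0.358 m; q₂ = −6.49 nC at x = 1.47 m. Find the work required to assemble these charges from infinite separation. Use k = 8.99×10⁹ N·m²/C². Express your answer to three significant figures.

3.51×10⁻⁷ J

The work to assemble the configuration equals its total potential energy, U = Σ kqᵢqⱼ/rᵢⱼ over all pairs.
Pair separations: r₁₂ = 1.11 m.
U = (3.51×10⁻⁷) = 3.51×10⁻⁷ J.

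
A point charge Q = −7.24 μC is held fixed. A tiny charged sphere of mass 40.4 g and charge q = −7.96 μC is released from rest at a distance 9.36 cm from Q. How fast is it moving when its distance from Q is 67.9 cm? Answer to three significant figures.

Only the electrostatic force acts, so mechanical energy is conserved: ½mv² = U₁ − U₂ = kQq(1/r₁ − 1/r₂).
U₁ − U₂ = (8.99×10⁹ N·m²/C²)(-7.24×10⁻⁶ C)(-7.96×10⁻⁶ C)(1/0.0936 − 1/0.679) = 4.77 J.
v = √(2·4.77/0.0404) = 15.4 m/s.

15.4 m/s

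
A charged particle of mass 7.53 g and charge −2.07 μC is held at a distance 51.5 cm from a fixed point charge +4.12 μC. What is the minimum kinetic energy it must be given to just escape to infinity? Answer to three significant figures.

To just escape, total mechanical energy must reach zero at infinity: ½mv²_min + U = 0, so ½mv²_min = −U = |kQq|/r.
|U| = |kQq|/r = (8.99×10⁹ N·m²/C²)(4.12×10⁻⁶)(2.07×10⁻⁶)/(0.515) = 0.149 J.

0.149 J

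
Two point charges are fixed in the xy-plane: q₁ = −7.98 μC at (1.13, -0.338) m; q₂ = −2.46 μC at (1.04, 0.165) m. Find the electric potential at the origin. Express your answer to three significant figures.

-8.18×10⁴ V

Electric potential is a scalar, so the contributions from each charge add algebraically: V = Σ kqᵢ/rᵢ.
Distances from the field point to each charge: r₁ = 1.18 m, r₂ = 1.05 m.
V = k[(-7.98×10⁻⁶)/(1.18) + (-2.46×10⁻⁶)/(1.05)] = -8.18×10⁴ V.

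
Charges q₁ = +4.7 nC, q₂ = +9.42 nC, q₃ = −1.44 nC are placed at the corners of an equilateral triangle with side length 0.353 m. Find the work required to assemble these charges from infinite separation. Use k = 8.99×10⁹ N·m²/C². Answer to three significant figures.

The work to assemble the configuration equals its total potential energy, U = Σ kqᵢqⱼ/rᵢⱼ over all pairs.
All three pair separations equal the side length, 0.353 m.
U = (1.13×10⁻⁶) + (-1.72×10⁻⁷) + (-3.45×10⁻⁷) = 6.10×10⁻⁷ J.

6.10×10⁻⁷ J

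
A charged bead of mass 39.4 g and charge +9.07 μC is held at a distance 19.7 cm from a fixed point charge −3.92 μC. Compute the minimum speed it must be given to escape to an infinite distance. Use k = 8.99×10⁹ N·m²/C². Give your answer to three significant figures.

9.08 m/s

To just escape, total mechanical energy must reach zero at infinity: ½mv²_min + U = 0, so ½mv²_min = −U = |kQq|/r.
|U| = |kQq|/r = (8.99×10⁹ N·m²/C²)(3.92×10⁻⁶)(9.07×10⁻⁶)/(0.197) = 1.62 J.
v_min = √(2|U|/m) = √(2·1.62/0.0394) = 9.08 m/s.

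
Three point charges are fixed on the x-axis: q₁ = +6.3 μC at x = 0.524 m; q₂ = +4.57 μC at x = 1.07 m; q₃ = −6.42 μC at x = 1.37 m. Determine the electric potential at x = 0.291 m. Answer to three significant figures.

Electric potential is a scalar, so the contributions from each charge add algebraically: V = Σ kqᵢ/rᵢ.
Distances from the field point to each charge: r₁ = 0.233 m, r₂ = 0.779 m, r₃ = 1.08 m.
V = k[(6.30×10⁻⁶)/(0.233) + (4.57×10⁻⁶)/(0.779) + (-6.42×10⁻⁶)/(1.08)] = 2.42×10⁵ V.

2.42×10⁵ V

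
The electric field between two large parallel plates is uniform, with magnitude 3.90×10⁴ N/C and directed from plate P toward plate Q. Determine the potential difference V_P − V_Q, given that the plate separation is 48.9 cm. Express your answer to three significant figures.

1.91×10⁴ V

In a uniform field, potential decreases in the direction of E: ΔV = −E·d for a displacement d parallel to E.
Going from Q to P is a displacement of 48.9 cm opposite to the field, so V_P − V_Q = +Ed = 1.91×10⁴ V.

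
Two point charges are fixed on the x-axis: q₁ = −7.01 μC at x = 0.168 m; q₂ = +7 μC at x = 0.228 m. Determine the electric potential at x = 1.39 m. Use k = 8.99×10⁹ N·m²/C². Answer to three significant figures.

The total potential is the scalar sum of each charge's contribution, V = Σ kqᵢ/rᵢ.
Distances from the field point to each charge: r₁ = 1.22 m, r₂ = 1.16 m.
V = k[(-7.01×10⁻⁶)/(1.22) + (7.00×10⁻⁶)/(1.16)] = 2590 V.

2590 V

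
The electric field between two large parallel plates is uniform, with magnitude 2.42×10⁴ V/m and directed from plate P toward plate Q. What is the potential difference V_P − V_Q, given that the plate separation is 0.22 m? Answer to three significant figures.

In a uniform field, potential decreases in the direction of E: ΔV = −E·d for a displacement d parallel to E.
Going from Q to P is a displacement of 0.22 m opposite to the field, so V_P − V_Q = +Ed = 5320 V.

5320 V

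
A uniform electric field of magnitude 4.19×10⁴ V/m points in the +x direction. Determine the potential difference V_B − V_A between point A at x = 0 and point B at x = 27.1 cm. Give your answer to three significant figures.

-1.14×10⁴ V

In a uniform field, potential decreases in the direction of E: V_B − V_A = −E·Δx.
V_B − V_A = −(4.19×10⁴ V/m)(0.271 m) = -1.14×10⁴ V.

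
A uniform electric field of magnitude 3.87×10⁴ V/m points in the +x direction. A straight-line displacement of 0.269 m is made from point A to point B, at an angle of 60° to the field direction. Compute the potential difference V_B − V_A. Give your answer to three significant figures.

-5210 V

Only the component of displacement along E changes the potential: ΔV = −E·d·cosθ.
ΔV = −(3.87×10⁴ V/m)(0.269 m)cos60° = -5210 V.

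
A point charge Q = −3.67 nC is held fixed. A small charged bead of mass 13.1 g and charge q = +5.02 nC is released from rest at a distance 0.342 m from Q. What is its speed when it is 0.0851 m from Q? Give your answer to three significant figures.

Only the electrostatic force acts, so mechanical energy is conserved: ½mv² = U₁ − U₂ = kQq(1/r₁ − 1/r₂).
U₁ − U₂ = (8.99×10⁹ N·m²/C²)(-3.67×10⁻⁹ C)(5.02×10⁻⁹ C)(1/0.342 − 1/0.0851) = 1.46×10⁻⁶ J.
v = √(2·1.46×10⁻⁶/0.0131) = 0.0149 m/s.

0.0149 m/s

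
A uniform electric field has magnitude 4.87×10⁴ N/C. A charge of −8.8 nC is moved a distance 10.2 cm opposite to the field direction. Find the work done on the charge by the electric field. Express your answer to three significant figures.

4.37×10⁻⁵ J

The potential change for a displacement 10.2 cm opposite to the field direction is ΔV = +Ed = 4970 V.
W_field = −qΔV = 4.37×10⁻⁵ J.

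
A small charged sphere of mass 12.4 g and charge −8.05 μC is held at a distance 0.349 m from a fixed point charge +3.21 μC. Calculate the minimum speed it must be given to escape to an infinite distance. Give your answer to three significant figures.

To just escape, total mechanical energy must reach zero at infinity: ½mv²_min + U = 0, so ½mv²_min = −U = |kQq|/r.
|U| = |kQq|/r = (8.99×10⁹ N·m²/C²)(3.21×10⁻⁶)(8.05×10⁻⁶)/(0.349) = 0.666 J.
v_min = √(2|U|/m) = √(2·0.666/0.0124) = 10.4 m/s.

10.4 m/s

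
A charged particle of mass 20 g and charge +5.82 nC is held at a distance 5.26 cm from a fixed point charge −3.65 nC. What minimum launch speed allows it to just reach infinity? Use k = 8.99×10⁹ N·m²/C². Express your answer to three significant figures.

0.0191 m/s

To just escape, total mechanical energy must reach zero at infinity: ½mv²_min + U = 0, so ½mv²_min = −U = |kQq|/r.
|U| = |kQq|/r = (8.99×10⁹ N·m²/C²)(3.65×10⁻⁹)(5.82×10⁻⁹)/(0.0526) = 3.63×10⁻⁶ J.
v_min = √(2|U|/m) = √(2·3.63×10⁻⁶/0.0200) = 0.0191 m/s.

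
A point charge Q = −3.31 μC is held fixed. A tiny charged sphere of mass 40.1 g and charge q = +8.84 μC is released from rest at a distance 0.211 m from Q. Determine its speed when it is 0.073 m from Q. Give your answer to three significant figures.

10.8 m/s

Only the electrostatic force acts, so mechanical energy is conserved: ½mv² = U₁ − U₂ = kQq(1/r₁ − 1/r₂).
U₁ − U₂ = (8.99×10⁹ N·m²/C²)(-3.31×10⁻⁶ C)(8.84×10⁻⁶ C)(1/0.211 − 1/0.0730) = 2.36 J.
v = √(2·2.36/0.0401) = 10.8 m/s.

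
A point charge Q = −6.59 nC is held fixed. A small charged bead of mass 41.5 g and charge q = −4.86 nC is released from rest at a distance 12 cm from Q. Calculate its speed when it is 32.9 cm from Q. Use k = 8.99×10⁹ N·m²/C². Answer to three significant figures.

Only the electrostatic force acts, so mechanical energy is conserved: ½mv² = U₁ − U₂ = kQq(1/r₁ − 1/r₂).
U₁ − U₂ = (8.99×10⁹ N·m²/C²)(-6.59×10⁻⁹ C)(-4.86×10⁻⁹ C)(1/0.120 − 1/0.329) = 1.52×10⁻⁶ J.
v = √(2·1.52×10⁻⁶/0.0415) = 8.57×10⁻³ m/s.

8.57×10⁻³ m/s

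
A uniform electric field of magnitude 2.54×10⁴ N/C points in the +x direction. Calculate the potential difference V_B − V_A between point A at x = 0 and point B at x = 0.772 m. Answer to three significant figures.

-1.96×10⁴ V

In a uniform field, potential decreases in the direction of E: V_B − V_A = −E·Δx.
V_B − V_A = −(2.54×10⁴ V/m)(0.772 m) = -1.96×10⁴ V.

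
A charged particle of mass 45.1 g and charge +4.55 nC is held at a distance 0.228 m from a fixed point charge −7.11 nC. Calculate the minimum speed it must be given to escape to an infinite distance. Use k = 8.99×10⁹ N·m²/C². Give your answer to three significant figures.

To just escape, total mechanical energy must reach zero at infinity: ½mv²_min + U = 0, so ½mv²_min = −U = |kQq|/r.
|U| = |kQq|/r = (8.99×10⁹ N·m²/C²)(7.11×10⁻⁹)(4.55×10⁻⁹)/(0.228) = 1.28×10⁻⁶ J.
v_min = √(2|U|/m) = √(2·1.28×10⁻⁶/0.0451) = 7.52×10⁻³ m/s.

7.52×10⁻³ m/s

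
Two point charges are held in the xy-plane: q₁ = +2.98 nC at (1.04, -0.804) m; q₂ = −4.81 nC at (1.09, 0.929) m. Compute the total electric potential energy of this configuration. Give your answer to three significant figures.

-7.43×10⁻⁸ J

The work to assemble the configuration equals its total potential energy, U = Σ kqᵢqⱼ/rᵢⱼ over all pairs.
Pair separations: r₁₂ = 1.73 m.
U = (-7.43×10⁻⁸) = -7.43×10⁻⁸ J.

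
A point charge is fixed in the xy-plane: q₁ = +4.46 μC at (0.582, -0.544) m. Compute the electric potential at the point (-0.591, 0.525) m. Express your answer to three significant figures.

Electric potential is a scalar, so the contributions from each charge add algebraically: V = Σ kqᵢ/rᵢ.
Distances from the field point to each charge: r₁ = 1.59 m.
V = k[(4.46×10⁻⁶)/(1.59)] = 2.53×10⁴ V.

2.53×10⁴ V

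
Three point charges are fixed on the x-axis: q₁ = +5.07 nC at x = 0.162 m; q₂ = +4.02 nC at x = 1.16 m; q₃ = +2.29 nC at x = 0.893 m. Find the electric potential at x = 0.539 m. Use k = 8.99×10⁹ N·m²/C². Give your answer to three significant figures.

237 V

Electric potential is a scalar, so the contributions from each charge add algebraically: V = Σ kqᵢ/rᵢ.
Distances from the field point to each charge: r₁ = 0.377 m, r₂ = 0.621 m, r₃ = 0.354 m.
V = k[(5.07×10⁻⁹)/(0.377) + (4.02×10⁻⁹)/(0.621) + (2.29×10⁻⁹)/(0.354)] = 237 V.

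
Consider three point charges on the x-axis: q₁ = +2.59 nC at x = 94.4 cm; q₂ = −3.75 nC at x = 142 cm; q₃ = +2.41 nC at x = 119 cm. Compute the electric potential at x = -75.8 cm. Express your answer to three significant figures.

The total potential is the scalar sum of each charge's contribution, V = Σ kqᵢ/rᵢ.
Distances from the field point to each charge: r₁ = 1.70 m, r₂ = 2.18 m, r₃ = 1.95 m.
V = k[(2.59×10⁻⁹)/(1.70) + (-3.75×10⁻⁹)/(2.18) + (2.41×10⁻⁹)/(1.95)] = 9.32 V.

9.32 V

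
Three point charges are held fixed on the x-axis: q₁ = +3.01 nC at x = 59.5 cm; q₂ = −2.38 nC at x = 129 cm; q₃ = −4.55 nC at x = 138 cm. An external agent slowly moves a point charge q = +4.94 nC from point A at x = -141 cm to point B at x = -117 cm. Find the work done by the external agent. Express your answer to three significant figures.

For quasistatic motion the external work equals the change in potential energy: W_ext = qΔV = q(V_B − V_A).
At A: distances to the source charges are 2.00 m, 2.70 m, 2.79 m; V_A = Σ kqᵢ/rᵢ = -9.09 V.
At B: distances to the source charges are 1.76 m, 2.46 m, 2.55 m; V_B = Σ kqᵢ/rᵢ = -9.41 V.
ΔV = V_B − V_A = -0.318 V.
W_ext = qΔV = (4.94×10⁻⁹ C)(-0.318 V) = -1.57×10⁻⁹ J.

-1.57×10⁻⁹ J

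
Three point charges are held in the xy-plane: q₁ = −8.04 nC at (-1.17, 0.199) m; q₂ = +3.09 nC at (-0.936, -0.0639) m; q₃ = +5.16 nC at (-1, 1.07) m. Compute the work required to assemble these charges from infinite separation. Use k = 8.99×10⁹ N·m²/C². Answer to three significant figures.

The work to assemble the configuration equals its total potential energy, U = Σ kqᵢqⱼ/rᵢⱼ over all pairs.
Pair separations: r₁₂ = 0.352 m, r₁₃ = 0.887 m, r₂₃ = 1.14 m.
U = (-6.35×10⁻⁷) + (-4.20×10⁻⁷) + (1.26×10⁻⁷) = -9.29×10⁻⁷ J.

-9.29×10⁻⁷ J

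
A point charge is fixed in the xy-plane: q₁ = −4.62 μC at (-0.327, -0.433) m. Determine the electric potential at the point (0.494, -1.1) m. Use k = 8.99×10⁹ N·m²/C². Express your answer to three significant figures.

-3.93×10⁴ V

The total potential is the scalar sum of each charge's contribution, V = Σ kqᵢ/rᵢ.
Distances from the field point to each charge: r₁ = 1.06 m.
V = k[(-4.62×10⁻⁶)/(1.06)] = -3.93×10⁴ V.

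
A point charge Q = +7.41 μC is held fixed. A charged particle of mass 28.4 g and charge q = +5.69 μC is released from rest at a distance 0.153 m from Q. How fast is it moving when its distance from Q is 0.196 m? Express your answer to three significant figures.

Only the electrostatic force acts, so mechanical energy is conserved: ½mv² = U₁ − U₂ = kQq(1/r₁ − 1/r₂).
U₁ − U₂ = (8.99×10⁹ N·m²/C²)(7.41×10⁻⁶ C)(5.69×10⁻⁶ C)(1/0.153 − 1/0.196) = 0.544 J.
v = √(2·0.544/0.0284) = 6.19 m/s.

6.19 m/s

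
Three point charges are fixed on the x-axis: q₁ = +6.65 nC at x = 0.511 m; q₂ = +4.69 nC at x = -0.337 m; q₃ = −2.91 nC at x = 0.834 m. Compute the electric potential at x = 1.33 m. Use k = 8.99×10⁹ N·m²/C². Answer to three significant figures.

45.5 V

Electric potential is a scalar, so the contributions from each charge add algebraically: V = Σ kqᵢ/rᵢ.
Distances from the field point to each charge: r₁ = 0.819 m, r₂ = 1.67 m, r₃ = 0.496 m.
V = k[(6.65×10⁻⁹)/(0.819) + (4.69×10⁻⁹)/(1.67) + (-2.91×10⁻⁹)/(0.496)] = 45.5 V.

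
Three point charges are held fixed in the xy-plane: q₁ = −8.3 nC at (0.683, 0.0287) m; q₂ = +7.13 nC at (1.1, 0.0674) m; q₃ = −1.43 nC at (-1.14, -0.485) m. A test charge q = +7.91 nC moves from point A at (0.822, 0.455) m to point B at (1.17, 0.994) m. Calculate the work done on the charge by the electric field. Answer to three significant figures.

-2.63×10⁻⁷ J

The work done by the electric force is W_field = −ΔU = −q(V_B − V_A) = q(V_A − V_B).
At A: distances to the source charges are 0.448 m, 0.477 m, 2.18 m; V_A = Σ kqᵢ/rᵢ = -37.9 V.
At B: distances to the source charges are 1.08 m, 0.929 m, 2.74 m; V_B = Σ kqᵢ/rᵢ = -4.72 V.
ΔV = V_B − V_A = 33.2 V.
W_field = −qΔV = −(7.91×10⁻⁹ C)(33.2 V) = -2.63×10⁻⁷ J.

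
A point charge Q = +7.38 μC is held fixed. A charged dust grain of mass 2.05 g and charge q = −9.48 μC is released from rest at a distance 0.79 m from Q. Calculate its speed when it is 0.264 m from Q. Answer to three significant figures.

Only the electrostatic force acts, so mechanical energy is conserved: ½mv² = U₁ − U₂ = kQq(1/r₁ − 1/r₂).
U₁ − U₂ = (8.99×10⁹ N·m²/C²)(7.38×10⁻⁶ C)(-9.48×10⁻⁶ C)(1/0.790 − 1/0.264) = 1.59 J.
v = √(2·1.59/2.05×10⁻³) = 39.3 m/s.

39.3 m/s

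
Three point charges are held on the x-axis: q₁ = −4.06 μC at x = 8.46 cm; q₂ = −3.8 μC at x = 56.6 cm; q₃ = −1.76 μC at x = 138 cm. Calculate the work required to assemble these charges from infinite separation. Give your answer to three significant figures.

The assembly work is the sum of pairwise potential energies, U = Σ_{i<j} kqᵢqⱼ/rᵢⱼ.
Pair separations: r₁₂ = 0.481 m, r₁₃ = 1.30 m, r₂₃ = 0.814 m.
U = (0.288) + (0.0496) + (0.0739) = 0.412 J.

0.412 J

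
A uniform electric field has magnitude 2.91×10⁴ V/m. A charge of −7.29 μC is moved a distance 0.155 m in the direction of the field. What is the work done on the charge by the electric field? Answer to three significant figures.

-0.0329 J

The potential change for a displacement 0.155 m in the direction of the field is ΔV = −Ed = -4510 V.
W_field = −qΔV = -0.0329 J.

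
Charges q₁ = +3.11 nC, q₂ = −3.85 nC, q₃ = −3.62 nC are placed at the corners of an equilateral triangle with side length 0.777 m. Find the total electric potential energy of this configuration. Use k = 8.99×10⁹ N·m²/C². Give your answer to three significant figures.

-1.08×10⁻⁷ J

The work to assemble the configuration equals its total potential energy, U = Σ kqᵢqⱼ/rᵢⱼ over all pairs.
All three pair separations equal the side length, 0.777 m.
U = (-1.39×10⁻⁷) + (-1.30×10⁻⁷) + (1.61×10⁻⁷) = -1.08×10⁻⁷ J.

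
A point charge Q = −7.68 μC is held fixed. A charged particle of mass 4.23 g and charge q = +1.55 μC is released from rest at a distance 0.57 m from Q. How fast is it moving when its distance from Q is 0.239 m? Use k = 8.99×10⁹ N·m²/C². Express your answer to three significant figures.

Only the electrostatic force acts, so mechanical energy is conserved: ½mv² = U₁ − U₂ = kQq(1/r₁ − 1/r₂).
U₁ − U₂ = (8.99×10⁹ N·m²/C²)(-7.68×10⁻⁶ C)(1.55×10⁻⁶ C)(1/0.570 − 1/0.239) = 0.260 J.
v = √(2·0.260/4.23×10⁻³) = 11.1 m/s.

11.1 m/s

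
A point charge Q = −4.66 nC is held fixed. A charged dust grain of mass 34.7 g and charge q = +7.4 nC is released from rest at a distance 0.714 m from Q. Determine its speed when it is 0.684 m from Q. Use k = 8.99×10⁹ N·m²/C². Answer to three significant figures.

Only the electrostatic force acts, so mechanical energy is conserved: ½mv² = U₁ − U₂ = kQq(1/r₁ − 1/r₂).
U₁ − U₂ = (8.99×10⁹ N·m²/C²)(-4.66×10⁻⁹ C)(7.40×10⁻⁹ C)(1/0.714 − 1/0.684) = 1.90×10⁻⁸ J.
v = √(2·1.90×10⁻⁸/0.0347) = 1.05×10⁻³ m/s.

1.05×10⁻³ m/s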